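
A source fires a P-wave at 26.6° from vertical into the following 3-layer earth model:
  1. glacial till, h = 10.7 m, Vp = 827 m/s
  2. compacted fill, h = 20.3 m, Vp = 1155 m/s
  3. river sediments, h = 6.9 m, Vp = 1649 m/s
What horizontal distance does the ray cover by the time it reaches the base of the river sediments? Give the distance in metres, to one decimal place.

Ray parameter p = sin 26.6° / 827 m/s = 5.4143e-04 s/m.
Layer 1: θ = 26.60°; offset = 10.7·tan 26.60° = 5.358 m.
Layer 2: sin θ = p·1155 = 0.6253 → θ = 38.71°; offset = 20.3·tan 38.71° = 16.268 m.
Layer 3: sin θ = p·1649 = 0.8928 → θ = 63.23°; offset = 6.9·tan 63.23° = 13.677 m.
Total horizontal offset = 35.303 m.

35.3 m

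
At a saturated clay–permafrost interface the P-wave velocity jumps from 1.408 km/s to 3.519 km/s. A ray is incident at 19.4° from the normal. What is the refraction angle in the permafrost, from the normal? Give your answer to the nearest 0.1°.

56.1°

Snell's law: sin θ₂ = (V₂/V₁)·sin θ₁ = (3.519/1.408)·sin 19.4° = 0.8302.
θ₂ = arcsin 0.8302 = 56.12° from the normal.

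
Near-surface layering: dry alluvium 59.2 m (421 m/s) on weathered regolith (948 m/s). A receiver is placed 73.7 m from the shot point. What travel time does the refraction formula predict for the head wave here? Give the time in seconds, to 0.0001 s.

t = x/V₂ + 2h·√(V₂²−V₁²)/(V₁V₂).
√(V₂²−V₁²) = √(948²−421²) = 849.4 m/s; delay term = 2·59.2·849.4/(421·948) = 0.25198 s.
t = 73.7/948 + 0.25198 = 0.32972 s.

0.3297 s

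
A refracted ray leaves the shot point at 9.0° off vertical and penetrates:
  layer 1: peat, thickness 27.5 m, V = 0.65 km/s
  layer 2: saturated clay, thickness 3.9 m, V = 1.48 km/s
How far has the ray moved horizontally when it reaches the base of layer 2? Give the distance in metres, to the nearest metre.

6 m

Ray parameter p = sin 9.0° / 0.65 km/s = 2.4067e-01 s/km.
Layer 1: θ = 9.00°; offset = 27.5·tan 9.00° = 4.356 m.
Layer 2: sin θ = p·1.48 = 0.3562 → θ = 20.87°; offset = 3.9·tan 20.87° = 1.487 m.
Σ offsets = 5.842 m.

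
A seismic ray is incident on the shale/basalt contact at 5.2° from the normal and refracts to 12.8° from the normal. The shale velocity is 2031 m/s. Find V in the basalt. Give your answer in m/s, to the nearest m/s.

Snell's law: sin 5.2°/V₁ = sin 12.8°/V₂.
V₂ = V₁·sin 12.8°/sin 5.2° = 2031 × 2.4445 = 4964.72 m/s.

4965 m/s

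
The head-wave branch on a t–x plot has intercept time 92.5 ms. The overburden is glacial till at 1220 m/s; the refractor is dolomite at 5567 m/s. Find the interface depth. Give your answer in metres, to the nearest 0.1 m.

57.8 m

h = tᵢ·V₁·V₂ / (2·√(V₂²−V₁²)).
√(V₂²−V₁²) = √(5567² − 1220²) = 5431.7 m/s.
h = 0.0925 s × 1220 × 5567 / (2 × 5431.7) = 57.83 m.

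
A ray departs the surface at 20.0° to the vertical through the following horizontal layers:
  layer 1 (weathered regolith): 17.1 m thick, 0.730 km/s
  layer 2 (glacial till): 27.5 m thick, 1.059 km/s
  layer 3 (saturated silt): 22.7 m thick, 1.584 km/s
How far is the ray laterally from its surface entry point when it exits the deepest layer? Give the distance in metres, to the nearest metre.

47 m

Apply Snell's law at each interface; in layer i the horizontal offset is hᵢ·tan θᵢ.
Layer 1: θ = 20.00°; offset = 17.1·tan 20.00° = 6.224 m.
Layer 2: sin θ = 1.059·sin 20.0°/0.730 = 0.4962, θ = 29.75°; offset = 27.5·tan 29.75° = 15.715 m.
Layer 3: sin θ = 1.584·sin 20.0°/0.730 = 0.7421, θ = 47.91°; offset = 22.7·tan 47.91° = 25.135 m.
Summing the layer offsets gives 47.074 m.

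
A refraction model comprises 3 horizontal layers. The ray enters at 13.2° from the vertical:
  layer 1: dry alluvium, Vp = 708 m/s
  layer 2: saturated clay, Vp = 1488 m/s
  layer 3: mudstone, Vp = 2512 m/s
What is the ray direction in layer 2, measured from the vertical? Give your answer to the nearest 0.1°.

Ray parameter p = sin 13.2° / 708 = 3.2253e-04 s/m.
sin θ_2 = p·V_2 = 3.2253e-04 × 1488 = 0.4799.
θ_2 = 28.68° from the vertical.

28.7°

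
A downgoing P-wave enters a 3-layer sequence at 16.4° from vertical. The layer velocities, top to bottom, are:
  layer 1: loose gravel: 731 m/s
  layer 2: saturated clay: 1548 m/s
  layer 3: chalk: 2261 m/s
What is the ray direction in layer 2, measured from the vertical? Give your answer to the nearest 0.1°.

36.7°

Snell's law across each interface conserves sin θ / V, so sin θ_2 = V_2·sin θ₁/V₁.
sin θ_2 = 1548 × sin 16.4° / 731 = 0.5979.
θ_2 = arcsin 0.5979 = 36.72°.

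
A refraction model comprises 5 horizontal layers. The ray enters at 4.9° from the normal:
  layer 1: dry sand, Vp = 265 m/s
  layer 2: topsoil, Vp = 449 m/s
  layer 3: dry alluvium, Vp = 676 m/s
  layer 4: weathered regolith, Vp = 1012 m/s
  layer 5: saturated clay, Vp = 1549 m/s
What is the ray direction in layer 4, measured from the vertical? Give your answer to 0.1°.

Ray parameter p = sin 4.9° / 265 = 3.2233e-04 s/m.
sin θ_4 = p·V_4 = 3.2233e-04 × 1012 = 0.3262.
θ_4 = arcsin 0.3262 = 19.04°.

19.0°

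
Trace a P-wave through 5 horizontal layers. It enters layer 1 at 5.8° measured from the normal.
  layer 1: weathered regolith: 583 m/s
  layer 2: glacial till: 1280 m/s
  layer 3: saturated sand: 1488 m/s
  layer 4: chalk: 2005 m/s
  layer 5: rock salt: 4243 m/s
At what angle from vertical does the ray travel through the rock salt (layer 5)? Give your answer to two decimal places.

Snell's law across each interface conserves sin θ / V, so sin θ_5 = V_5·sin θ₁/V₁.
sin θ_5 = 4243 × sin 5.8° / 583 = 0.7355.
θ_5 = 47.35° from the vertical.

47.35°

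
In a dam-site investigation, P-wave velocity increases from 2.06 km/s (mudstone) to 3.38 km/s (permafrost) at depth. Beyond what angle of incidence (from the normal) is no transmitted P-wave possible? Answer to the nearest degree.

38°

At critical incidence the refracted ray runs along the interface (θ₂ = 90°), so sin θ_c = V₁/V₂.
θ_c = arcsin(2.06/3.38) = arcsin 0.6095 = 37.55°.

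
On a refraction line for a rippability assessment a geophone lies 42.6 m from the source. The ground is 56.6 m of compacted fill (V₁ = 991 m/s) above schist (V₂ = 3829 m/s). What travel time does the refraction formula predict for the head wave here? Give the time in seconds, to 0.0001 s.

t = x/V₂ + 2h·√(V₂²−V₁²)/(V₁V₂).
√(V₂²−V₁²) = √(3829²−991²) = 3698.5 m/s; delay term = 2·56.6·3698.5/(991·3829) = 0.11034 s.
t = 42.6/3829 + 0.11034 = 0.12146 s.

0.1215 s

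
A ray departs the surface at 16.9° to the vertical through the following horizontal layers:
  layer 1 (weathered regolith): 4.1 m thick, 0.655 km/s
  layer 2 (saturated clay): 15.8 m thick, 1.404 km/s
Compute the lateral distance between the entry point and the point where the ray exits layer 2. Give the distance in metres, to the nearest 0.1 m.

13.8 m

Apply Snell's law at each interface; in layer i the horizontal offset is hᵢ·tan θᵢ.
Layer 1: θ = 16.90°; offset = 4.1·tan 16.90° = 1.246 m.
Layer 2: sin θ = 1.404·sin 16.9°/0.655 = 0.6231, θ = 38.54°; offset = 15.8·tan 38.54° = 12.588 m.
Total horizontal offset = 13.834 m.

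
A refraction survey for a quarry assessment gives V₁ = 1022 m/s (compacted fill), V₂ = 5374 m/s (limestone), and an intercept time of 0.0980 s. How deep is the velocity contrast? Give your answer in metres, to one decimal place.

θ_c = arcsin(1022/5374) = 10.96°; cos θ_c = 0.9818.
tᵢ = 2h cos θ_c/V₁ ⇒ h = tᵢ·V₁/(2 cos θ_c) = 0.098·1022/(2·0.9818) = 51.01 m.

51.0 m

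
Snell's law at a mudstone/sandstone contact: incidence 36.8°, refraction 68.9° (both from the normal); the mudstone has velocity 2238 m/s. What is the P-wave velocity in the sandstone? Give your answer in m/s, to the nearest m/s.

3486 m/s

Snell's law: sin 36.8°/V₁ = sin 68.9°/V₂.
V₂ = V₁·sin 68.9°/sin 36.8° = 2238 × 1.5575 = 3485.59 m/s.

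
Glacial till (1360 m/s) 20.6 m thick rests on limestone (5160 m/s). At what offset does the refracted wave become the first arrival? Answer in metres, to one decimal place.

θ_c = arcsin(1360/5160) = 15.28°, so cos θ_c = 0.9646 and tᵢ = 2h cos θ_c/V₁ = 0.0292 s.
At crossover x/V₁ = x/V₂ + tᵢ ⇒ x = tᵢ/(1/V₁ − 1/V₂) = 0.02922/(7.3529e-04 − 1.9380e-04) = 53.97 m.

54.0 m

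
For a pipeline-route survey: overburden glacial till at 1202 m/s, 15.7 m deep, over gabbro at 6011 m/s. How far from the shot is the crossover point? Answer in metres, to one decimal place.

38.5 m

x_cross = 2h·√((V₂+V₁)/(V₂−V₁)).
(V₂+V₁)/(V₂−V₁) = (6011+1202)/(6011−1202) = 1.4999; √ = 1.2247.
x_cross = 2·15.7·1.2247 = 38.46 m.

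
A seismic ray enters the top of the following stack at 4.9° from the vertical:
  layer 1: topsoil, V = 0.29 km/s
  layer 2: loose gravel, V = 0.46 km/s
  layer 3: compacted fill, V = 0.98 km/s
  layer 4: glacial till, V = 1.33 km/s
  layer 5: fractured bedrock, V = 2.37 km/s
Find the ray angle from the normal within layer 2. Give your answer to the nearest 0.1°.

7.8°

Ray parameter p = sin 4.9° / 0.29 = 2.9454e-01 s/km.
sin θ_2 = p·V_2 = 2.9454e-01 × 0.46 = 0.1355.
θ_2 = arcsin 0.1355 = 7.79°.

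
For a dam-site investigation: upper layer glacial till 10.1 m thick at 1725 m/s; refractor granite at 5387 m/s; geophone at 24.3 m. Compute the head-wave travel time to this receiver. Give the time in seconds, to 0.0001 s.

0.0156 s

θ_c = arcsin(V₁/V₂) = arcsin(1725/5387) = 18.68°, cos θ_c = 0.9473.
Intercept time tᵢ = 2h cos θ_c / V₁ = 2·10.1·0.9473/1725 = 0.01109 s.
t = x/V₂ + tᵢ = 24.3/5387 + 0.01109 = 0.01560 s.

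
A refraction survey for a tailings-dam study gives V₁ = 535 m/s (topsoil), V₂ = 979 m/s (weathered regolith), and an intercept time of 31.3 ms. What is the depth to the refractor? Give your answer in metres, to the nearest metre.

h = tᵢ·V₁·V₂ / (2·√(V₂²−V₁²)).
√(V₂²−V₁²) = √(979² − 535²) = 819.9 m/s.
h = 0.0313 s × 535 × 979 / (2 × 819.9) = 10.00 m.

10 m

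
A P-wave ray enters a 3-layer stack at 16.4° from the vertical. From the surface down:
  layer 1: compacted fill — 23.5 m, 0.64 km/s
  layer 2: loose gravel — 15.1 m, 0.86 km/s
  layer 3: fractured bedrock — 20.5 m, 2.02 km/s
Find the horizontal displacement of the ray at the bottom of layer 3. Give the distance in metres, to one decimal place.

53.4 m

Apply Snell's law at each interface; in layer i the horizontal offset is hᵢ·tan θᵢ.
Layer 1: θ = 16.40°; offset = 23.5·tan 16.40° = 6.916 m.
Layer 2: sin θ = 0.86·sin 16.4°/0.64 = 0.3794, θ = 22.30°; offset = 15.1·tan 22.30° = 6.192 m.
Layer 3: sin θ = 2.02·sin 16.4°/0.64 = 0.8911, θ = 63.02°; offset = 20.5·tan 63.02° = 40.263 m.
Σ offsets = 53.371 m.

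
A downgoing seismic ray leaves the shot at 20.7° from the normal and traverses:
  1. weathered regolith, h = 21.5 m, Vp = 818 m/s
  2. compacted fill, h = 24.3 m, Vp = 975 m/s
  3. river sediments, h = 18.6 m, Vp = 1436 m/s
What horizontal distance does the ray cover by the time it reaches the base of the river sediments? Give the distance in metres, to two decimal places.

34.13 m

Apply Snell's law at each interface; in layer i the horizontal offset is hᵢ·tan θᵢ.
Layer 1: θ = 20.70°; offset = 21.5·tan 20.70° = 8.1242 m.
Layer 2: sin θ = 975·sin 20.7°/818 = 0.4213, θ = 24.92°; offset = 24.3·tan 24.92° = 11.2889 m.
Layer 3: sin θ = 1436·sin 20.7°/818 = 0.6205, θ = 38.35°; offset = 18.6·tan 38.35° = 14.7182 m.
Σ offsets = 34.1312 m.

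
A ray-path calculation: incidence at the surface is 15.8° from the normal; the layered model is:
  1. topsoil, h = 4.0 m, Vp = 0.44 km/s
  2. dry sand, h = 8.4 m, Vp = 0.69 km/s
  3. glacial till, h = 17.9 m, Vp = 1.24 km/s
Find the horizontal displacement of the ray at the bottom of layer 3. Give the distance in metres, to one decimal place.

p = sin θ₁/V₁ = sin 15.8°/0.44 = 6.1882e-01 s/km is conserved through the stack.
Layer 1: θ = 15.80°; offset = 4.0·tan 15.80° = 1.132 m.
Layer 2: sin θ = p·0.69 = 0.4270 → θ = 25.28°; offset = 8.4·tan 25.28° = 3.966 m.
Layer 3: sin θ = p·1.24 = 0.7673 → θ = 50.12°; offset = 17.9·tan 50.12° = 21.420 m.
Summing the layer offsets gives 26.518 m.

26.5 m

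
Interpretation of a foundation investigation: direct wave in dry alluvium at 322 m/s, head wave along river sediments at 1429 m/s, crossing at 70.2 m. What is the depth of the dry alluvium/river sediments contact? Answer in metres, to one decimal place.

x_cross = 2h·√((V₂+V₁)/(V₂−V₁)) → h = x_cross / (2·√((V₂+V₁)/(V₂−V₁))).
√((V₂+V₁)/(V₂−V₁)) = √((1429+322)/(1429−322)) = 1.2577.
h = 70.2 / (2·1.2577) = 27.91 m.

27.9 m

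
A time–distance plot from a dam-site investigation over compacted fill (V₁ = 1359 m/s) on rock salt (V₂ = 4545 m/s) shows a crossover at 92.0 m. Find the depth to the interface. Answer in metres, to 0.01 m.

33.79 m

h = (x_cross/2)·√((V₂−V₁)/(V₂+V₁)).
(V₂−V₁)/(V₂+V₁) = (4545−1359)/(4545+1359) = 0.5396; √ = 0.7346.
h = (92.0/2)·0.7346 = 33.79 m.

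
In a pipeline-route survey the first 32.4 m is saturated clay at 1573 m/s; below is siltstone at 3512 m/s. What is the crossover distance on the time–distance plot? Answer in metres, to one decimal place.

104.9 m

θ_c = arcsin(1573/3512) = 26.61°, so cos θ_c = 0.8941 and tᵢ = 2h cos θ_c/V₁ = 0.0368 s.
At crossover x/V₁ = x/V₂ + tᵢ ⇒ x = tᵢ/(1/V₁ − 1/V₂) = 0.03683/(6.3573e-04 − 2.8474e-04) = 104.94 m.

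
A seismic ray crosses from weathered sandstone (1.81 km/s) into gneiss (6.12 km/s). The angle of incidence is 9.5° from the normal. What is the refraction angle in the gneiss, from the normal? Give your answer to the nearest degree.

34°

sin θ₁/V₁ = sin θ₂/V₂ ⇒ sin θ₂ = 6.12·sin 9.5°/1.81 = 6.12·0.1650/1.81 = 0.5581.
θ₂ = sin⁻¹(0.5581) = 33.92° (from vertical).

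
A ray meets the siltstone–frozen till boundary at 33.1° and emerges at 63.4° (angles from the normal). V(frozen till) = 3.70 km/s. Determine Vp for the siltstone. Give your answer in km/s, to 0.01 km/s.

Snell's law: sin 33.1°/V₁ = sin 63.4°/V₂.
V₁ = V₂·sin 33.1°/sin 63.4° = 3.70 × 0.6107 = 2.26 km/s.

2.26 km/s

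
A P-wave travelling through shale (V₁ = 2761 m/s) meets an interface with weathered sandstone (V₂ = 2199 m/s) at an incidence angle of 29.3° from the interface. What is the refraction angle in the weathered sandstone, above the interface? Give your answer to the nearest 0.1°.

Angle from the normal: 90° − 29.3° = 60.7°.
sin θ₁/V₁ = sin θ₂/V₂ ⇒ sin θ₂ = 2199·sin 60.7°/2761 = 2199·0.8721/2761 = 0.6946.
θ₂ = arcsin 0.6946 = 43.99° from the normal.
From the interface: 90° − 43.99° = 46.01°.

46.0°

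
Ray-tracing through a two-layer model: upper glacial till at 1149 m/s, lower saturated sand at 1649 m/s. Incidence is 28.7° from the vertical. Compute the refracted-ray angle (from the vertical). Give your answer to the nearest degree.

sin θ₁/V₁ = sin θ₂/V₂ ⇒ sin θ₂ = 1649·sin 28.7°/1149 = 1649·0.4802/1149 = 0.6892.
θ₂ = sin⁻¹(0.6892) = 43.57° (from vertical).

44°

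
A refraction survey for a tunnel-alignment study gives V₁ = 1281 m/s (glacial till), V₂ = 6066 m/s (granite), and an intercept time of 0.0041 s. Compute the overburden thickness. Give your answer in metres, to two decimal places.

2.69 m

h = tᵢ·V₁·V₂ / (2·√(V₂²−V₁²)).
√(V₂²−V₁²) = √(6066² − 1281²) = 5929.2 m/s.
h = 0.0041 s × 1281 × 6066 / (2 × 5929.2) = 2.69 m.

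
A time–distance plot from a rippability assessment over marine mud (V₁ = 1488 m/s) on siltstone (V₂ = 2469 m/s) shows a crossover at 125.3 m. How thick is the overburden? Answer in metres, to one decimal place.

x_cross = 2h·√((V₂+V₁)/(V₂−V₁)) → h = x_cross / (2·√((V₂+V₁)/(V₂−V₁))).
√((V₂+V₁)/(V₂−V₁)) = √((2469+1488)/(2469−1488)) = 2.0084.
h = 125.3 / (2·2.0084) = 31.19 m.

31.2 m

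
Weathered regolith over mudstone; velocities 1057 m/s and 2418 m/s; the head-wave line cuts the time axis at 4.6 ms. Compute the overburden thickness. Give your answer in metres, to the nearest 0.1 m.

θ_c = arcsin(1057/2418) = 25.92°; cos θ_c = 0.8994.
tᵢ = 2h cos θ_c/V₁ ⇒ h = tᵢ·V₁/(2 cos θ_c) = 0.0046·1057/(2·0.8994) = 2.70 m.

2.7 m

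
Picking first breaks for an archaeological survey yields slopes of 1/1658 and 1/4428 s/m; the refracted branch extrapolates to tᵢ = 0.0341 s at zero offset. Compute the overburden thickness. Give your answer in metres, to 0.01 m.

h = tᵢ·V₁·V₂ / (2·√(V₂²−V₁²)).
√(V₂²−V₁²) = √(4428² − 1658²) = 4105.9 m/s.
h = 0.0341 s × 1658 × 4428 / (2 × 4105.9) = 30.49 m.

30.49 m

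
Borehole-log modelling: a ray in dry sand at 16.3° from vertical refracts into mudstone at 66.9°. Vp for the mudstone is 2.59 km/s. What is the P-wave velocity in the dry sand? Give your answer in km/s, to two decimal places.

sin 16.3° = 0.2807; sin 66.9° = 0.9198.
V₁ = V₂·(sin θ₁/sin θ₂) = 2.59·(0.2807/0.9198) = 0.79 km/s.

0.79 km/s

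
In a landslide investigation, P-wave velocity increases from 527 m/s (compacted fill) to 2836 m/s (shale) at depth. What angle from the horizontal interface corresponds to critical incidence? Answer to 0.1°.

79.3°

At critical incidence the refracted ray runs along the interface (θ₂ = 90°), so sin θ_c = V₁/V₂.
θ_c = arcsin(527/2836) = arcsin 0.1858 = 10.71°.
Measured from the interface: 90° − 10.71° = 79.29°.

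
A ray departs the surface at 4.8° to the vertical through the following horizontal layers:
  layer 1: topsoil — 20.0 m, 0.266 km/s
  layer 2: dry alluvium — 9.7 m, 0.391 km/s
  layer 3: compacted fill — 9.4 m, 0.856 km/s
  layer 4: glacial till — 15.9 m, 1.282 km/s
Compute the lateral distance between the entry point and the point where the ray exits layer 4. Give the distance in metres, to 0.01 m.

Ray parameter p = sin 4.8° / 0.266 km/s = 3.1458e-01 s/km.
Layer 1: θ = 4.80°; offset = 20.0·tan 4.80° = 1.6794 m.
Layer 2: sin θ = p·0.391 = 0.1230 → θ = 7.07°; offset = 9.7·tan 7.07° = 1.2022 m.
Layer 3: sin θ = p·0.856 = 0.2693 → θ = 15.62°; offset = 9.4·tan 15.62° = 2.6283 m.
Layer 4: sin θ = p·1.282 = 0.4033 → θ = 23.78°; offset = 15.9·tan 23.78° = 7.0074 m.
Σ offsets = 12.5174 m.

12.52 m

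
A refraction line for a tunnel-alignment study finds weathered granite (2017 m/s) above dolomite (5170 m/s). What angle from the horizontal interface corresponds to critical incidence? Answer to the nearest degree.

Critical incidence: sin θ_c = V₁/V₂ = 2017/5170 = 0.3901.
θ_c = arcsin 0.3901 = 22.96°.
Measured from the interface: 90° − 22.96° = 67.04°.

67°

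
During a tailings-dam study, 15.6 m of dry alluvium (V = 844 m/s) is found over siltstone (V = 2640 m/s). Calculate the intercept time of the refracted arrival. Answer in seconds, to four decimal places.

0.0350 s

tᵢ = 2h·√(V₂²−V₁²)/(V₁V₂).
√(V₂²−V₁²) = √(2640²−844²) = 2501.5 m/s.
tᵢ = 2·15.6·2501.5/(844·2640) = 0.03503 s.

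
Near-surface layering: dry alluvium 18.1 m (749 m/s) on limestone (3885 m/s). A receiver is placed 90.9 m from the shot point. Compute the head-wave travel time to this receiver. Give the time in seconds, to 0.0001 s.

θ_c = arcsin(V₁/V₂) = arcsin(749/3885) = 11.12°, cos θ_c = 0.9812.
Intercept time tᵢ = 2h cos θ_c / V₁ = 2·18.1·0.9812/749 = 0.04742 s.
t = x/V₂ + tᵢ = 90.9/3885 + 0.04742 = 0.07082 s.

0.0708 s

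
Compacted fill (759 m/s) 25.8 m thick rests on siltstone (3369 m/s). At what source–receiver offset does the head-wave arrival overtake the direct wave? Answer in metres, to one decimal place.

x_cross = 2h·√((V₂+V₁)/(V₂−V₁)).
(V₂+V₁)/(V₂−V₁) = (3369+759)/(3369−759) = 1.5816; √ = 1.2576.
x_cross = 2·25.8·1.2576 = 64.89 m.

64.9 m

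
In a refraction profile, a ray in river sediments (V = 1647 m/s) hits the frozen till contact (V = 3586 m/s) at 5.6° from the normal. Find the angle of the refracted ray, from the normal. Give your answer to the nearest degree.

12°

sin θ₁/V₁ = sin θ₂/V₂ ⇒ sin θ₂ = 3586·sin 5.6°/1647 = 3586·0.0976/1647 = 0.2125.
θ₂ = arcsin 0.2125 = 12.27° from the normal.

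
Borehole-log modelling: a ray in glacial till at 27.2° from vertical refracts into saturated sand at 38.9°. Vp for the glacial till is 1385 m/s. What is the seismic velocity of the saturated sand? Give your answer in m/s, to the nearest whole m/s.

1903 m/s

Snell's law: sin 27.2°/V₁ = sin 38.9°/V₂.
V₂ = V₁·sin 38.9°/sin 27.2° = 1385 × 1.3738 = 1902.72 m/s.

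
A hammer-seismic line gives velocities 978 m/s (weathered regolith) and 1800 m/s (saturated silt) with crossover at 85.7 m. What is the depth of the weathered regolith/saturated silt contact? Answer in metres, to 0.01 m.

23.31 m

x_cross = 2h·√((V₂+V₁)/(V₂−V₁)) → h = x_cross / (2·√((V₂+V₁)/(V₂−V₁))).
√((V₂+V₁)/(V₂−V₁)) = √((1800+978)/(1800−978)) = 1.8384.
h = 85.7 / (2·1.8384) = 23.31 m.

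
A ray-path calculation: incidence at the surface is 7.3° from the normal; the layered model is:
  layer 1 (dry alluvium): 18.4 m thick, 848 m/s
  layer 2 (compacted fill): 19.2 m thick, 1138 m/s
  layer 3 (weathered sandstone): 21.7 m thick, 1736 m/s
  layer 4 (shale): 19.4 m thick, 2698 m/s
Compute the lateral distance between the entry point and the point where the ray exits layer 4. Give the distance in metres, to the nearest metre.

20 m

p = sin θ₁/V₁ = sin 7.3°/848 = 1.4984e-04 s/m is conserved through the stack.
Layer 1: θ = 7.30°; offset = 18.4·tan 7.30° = 2.357 m.
Layer 2: sin θ = p·1138 = 0.1705 → θ = 9.82°; offset = 19.2·tan 9.82° = 3.323 m.
Layer 3: sin θ = p·1736 = 0.2601 → θ = 15.08°; offset = 21.7·tan 15.08° = 5.846 m.
Layer 4: sin θ = p·2698 = 0.4043 → θ = 23.85°; offset = 19.4·tan 23.85° = 8.575 m.
Σ offsets = 20.100 m.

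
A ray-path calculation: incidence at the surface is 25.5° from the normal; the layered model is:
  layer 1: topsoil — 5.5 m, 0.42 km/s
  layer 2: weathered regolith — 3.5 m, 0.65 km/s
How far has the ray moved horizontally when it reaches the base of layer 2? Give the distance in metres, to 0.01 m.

5.75 m

Apply Snell's law at each interface; in layer i the horizontal offset is hᵢ·tan θᵢ.
Layer 1: θ = 25.50°; offset = 5.5·tan 25.50° = 2.6234 m.
Layer 2: sin θ = 0.65·sin 25.5°/0.42 = 0.6663, θ = 41.78°; offset = 3.5·tan 41.78° = 3.1271 m.
Total horizontal offset = 5.7505 m.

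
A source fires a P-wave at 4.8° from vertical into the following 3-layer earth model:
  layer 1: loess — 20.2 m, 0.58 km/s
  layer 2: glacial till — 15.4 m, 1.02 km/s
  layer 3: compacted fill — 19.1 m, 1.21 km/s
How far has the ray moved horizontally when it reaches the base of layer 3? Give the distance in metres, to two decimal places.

Apply Snell's law at each interface; in layer i the horizontal offset is hᵢ·tan θᵢ.
Layer 1: θ = 4.80°; offset = 20.2·tan 4.80° = 1.6962 m.
Layer 2: sin θ = 1.02·sin 4.8°/0.58 = 0.1472, θ = 8.46°; offset = 15.4·tan 8.46° = 2.2912 m.
Layer 3: sin θ = 1.21·sin 4.8°/0.58 = 0.1746, θ = 10.05°; offset = 19.1·tan 10.05° = 3.3863 m.
Total horizontal offset = 7.3737 m.

7.37 m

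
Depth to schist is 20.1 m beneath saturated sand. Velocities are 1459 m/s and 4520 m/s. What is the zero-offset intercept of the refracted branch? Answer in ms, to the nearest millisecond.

26 ms

θ_c = arcsin(V₁/V₂) = arcsin(1459/4520) = 18.83°; cos θ_c = 0.9465.
tᵢ = 2h·cos θ_c / V₁ = 2·20.1·0.9465 / 1459 = 0.02608 s.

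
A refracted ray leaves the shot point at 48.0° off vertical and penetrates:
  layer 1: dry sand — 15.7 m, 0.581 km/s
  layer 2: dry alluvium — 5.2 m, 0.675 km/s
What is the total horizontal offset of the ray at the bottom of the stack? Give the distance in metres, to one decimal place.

Apply Snell's law at each interface; in layer i the horizontal offset is hᵢ·tan θᵢ.
Layer 1: θ = 48.00°; offset = 15.7·tan 48.00° = 17.437 m.
Layer 2: sin θ = 0.675·sin 48.0°/0.581 = 0.8634, θ = 59.70°; offset = 5.2·tan 59.70° = 8.898 m.
Summing the layer offsets gives 26.335 m.

26.3 m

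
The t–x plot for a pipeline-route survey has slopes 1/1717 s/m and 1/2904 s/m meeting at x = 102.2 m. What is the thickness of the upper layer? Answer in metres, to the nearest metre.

x_cross = 2h·√((V₂+V₁)/(V₂−V₁)) → h = x_cross / (2·√((V₂+V₁)/(V₂−V₁))).
√((V₂+V₁)/(V₂−V₁)) = √((2904+1717)/(2904−1717)) = 1.9731.
h = 102.2 / (2·1.9731) = 25.90 m.

26 m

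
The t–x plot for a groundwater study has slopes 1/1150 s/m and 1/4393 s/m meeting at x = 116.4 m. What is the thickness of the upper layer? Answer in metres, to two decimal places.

44.52 m

h = (x_cross/2)·√((V₂−V₁)/(V₂+V₁)).
(V₂−V₁)/(V₂+V₁) = (4393−1150)/(4393+1150) = 0.5851; √ = 0.7649.
h = (116.4/2)·0.7649 = 44.52 m.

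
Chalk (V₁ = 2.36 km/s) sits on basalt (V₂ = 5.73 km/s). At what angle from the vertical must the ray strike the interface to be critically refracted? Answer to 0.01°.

24.32°

At critical incidence the refracted ray runs along the interface (θ₂ = 90°), so sin θ_c = V₁/V₂.
θ_c = arcsin(2.36/5.73) = arcsin 0.4119 = 24.32°.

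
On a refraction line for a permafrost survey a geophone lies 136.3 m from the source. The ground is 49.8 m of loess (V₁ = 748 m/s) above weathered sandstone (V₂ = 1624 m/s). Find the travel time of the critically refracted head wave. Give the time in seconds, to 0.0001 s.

0.2021 s

θ_c = arcsin(V₁/V₂) = arcsin(748/1624) = 27.43°, cos θ_c = 0.8876.
Intercept time tᵢ = 2h cos θ_c / V₁ = 2·49.8·0.8876/748 = 0.11819 s.
t = x/V₂ + tᵢ = 136.3/1624 + 0.11819 = 0.20212 s.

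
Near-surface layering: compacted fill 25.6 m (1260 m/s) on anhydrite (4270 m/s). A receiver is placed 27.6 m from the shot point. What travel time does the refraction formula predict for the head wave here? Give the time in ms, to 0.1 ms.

45.3 ms

t = x/V₂ + 2h·√(V₂²−V₁²)/(V₁V₂).
√(V₂²−V₁²) = √(4270²−1260²) = 4079.9 m/s; delay term = 2·25.6·4079.9/(1260·4270) = 0.03883 s.
t = 27.6/4270 + 0.03883 = 0.04529 s.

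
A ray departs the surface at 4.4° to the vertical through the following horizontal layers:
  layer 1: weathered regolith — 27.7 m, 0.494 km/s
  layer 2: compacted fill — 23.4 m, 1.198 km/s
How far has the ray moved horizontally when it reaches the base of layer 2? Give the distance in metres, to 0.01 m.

6.56 m

Ray parameter p = sin 4.4° / 0.494 km/s = 1.5530e-01 s/km.
Layer 1: θ = 4.40°; offset = 27.7·tan 4.40° = 2.1314 m.
Layer 2: sin θ = p·1.198 = 0.1861 → θ = 10.72°; offset = 23.4·tan 10.72° = 4.4310 m.
Summing the layer offsets gives 6.5624 m.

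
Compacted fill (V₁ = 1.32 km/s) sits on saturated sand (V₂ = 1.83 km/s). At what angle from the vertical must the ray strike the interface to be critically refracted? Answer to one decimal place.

At critical incidence the refracted ray runs along the interface (θ₂ = 90°), so sin θ_c = V₁/V₂.
θ_c = arcsin(1.32/1.83) = arcsin 0.7213 = 46.16°.

46.2°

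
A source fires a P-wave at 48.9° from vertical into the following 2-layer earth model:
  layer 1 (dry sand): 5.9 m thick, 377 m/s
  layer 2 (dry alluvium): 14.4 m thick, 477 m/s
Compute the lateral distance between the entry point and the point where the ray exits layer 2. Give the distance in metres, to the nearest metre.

52 m

Ray parameter p = sin 48.9° / 377 m/s = 1.9988e-03 s/m.
Layer 1: θ = 48.90°; offset = 5.9·tan 48.90° = 6.763 m.
Layer 2: sin θ = p·477 = 0.9534 → θ = 72.45°; offset = 14.4·tan 72.45° = 45.529 m.
Σ offsets = 52.292 m.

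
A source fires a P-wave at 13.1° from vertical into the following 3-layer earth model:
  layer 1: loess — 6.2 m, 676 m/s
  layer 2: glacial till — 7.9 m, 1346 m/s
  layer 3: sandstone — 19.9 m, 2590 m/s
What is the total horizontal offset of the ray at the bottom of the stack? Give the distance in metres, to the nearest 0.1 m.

p = sin θ₁/V₁ = sin 13.1°/676 = 3.3528e-04 s/m is conserved through the stack.
Layer 1: θ = 13.10°; offset = 6.2·tan 13.10° = 1.443 m.
Layer 2: sin θ = p·1346 = 0.4513 → θ = 26.83°; offset = 7.9·tan 26.83° = 3.995 m.
Layer 3: sin θ = p·2590 = 0.8684 → θ = 60.27°; offset = 19.9·tan 60.27° = 34.848 m.
Σ offsets = 40.286 m.

40.3 m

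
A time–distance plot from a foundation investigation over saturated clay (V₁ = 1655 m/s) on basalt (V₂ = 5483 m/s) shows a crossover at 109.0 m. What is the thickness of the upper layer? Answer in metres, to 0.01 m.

h = (x_cross/2)·√((V₂−V₁)/(V₂+V₁)).
(V₂−V₁)/(V₂+V₁) = (5483−1655)/(5483+1655) = 0.5363; √ = 0.7323.
h = (109.0/2)·0.7323 = 39.91 m.

39.91 m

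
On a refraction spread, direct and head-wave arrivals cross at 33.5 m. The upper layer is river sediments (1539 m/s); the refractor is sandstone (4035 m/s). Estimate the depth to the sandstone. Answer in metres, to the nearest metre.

11 m

h = (x_cross/2)·√((V₂−V₁)/(V₂+V₁)).
(V₂−V₁)/(V₂+V₁) = (4035−1539)/(4035+1539) = 0.4478; √ = 0.6692.
h = (33.5/2)·0.6692 = 11.21 m.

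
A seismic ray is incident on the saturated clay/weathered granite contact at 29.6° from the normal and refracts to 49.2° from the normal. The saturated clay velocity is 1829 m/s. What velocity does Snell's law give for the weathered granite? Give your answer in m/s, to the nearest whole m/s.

2803 m/s

Snell's law: sin 29.6°/V₁ = sin 49.2°/V₂.
V₂ = V₁·sin 49.2°/sin 29.6° = 1829 × 1.5326 = 2803.05 m/s.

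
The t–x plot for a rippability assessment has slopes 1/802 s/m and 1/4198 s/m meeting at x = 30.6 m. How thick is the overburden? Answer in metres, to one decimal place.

12.6 m

x_cross = 2h·√((V₂+V₁)/(V₂−V₁)) → h = x_cross / (2·√((V₂+V₁)/(V₂−V₁))).
√((V₂+V₁)/(V₂−V₁)) = √((4198+802)/(4198−802)) = 1.2134.
h = 30.6 / (2·1.2134) = 12.61 m.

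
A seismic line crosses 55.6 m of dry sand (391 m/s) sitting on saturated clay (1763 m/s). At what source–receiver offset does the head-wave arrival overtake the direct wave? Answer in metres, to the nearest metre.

139 m

x_cross = 2h·√((V₂+V₁)/(V₂−V₁)).
(V₂+V₁)/(V₂−V₁) = (1763+391)/(1763−391) = 1.5700; √ = 1.2530.
x_cross = 2·55.6·1.2530 = 139.33 m.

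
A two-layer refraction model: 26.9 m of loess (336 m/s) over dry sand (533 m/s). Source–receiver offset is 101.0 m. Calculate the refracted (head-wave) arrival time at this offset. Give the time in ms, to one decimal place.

t = x/V₂ + 2h·√(V₂²−V₁²)/(V₁V₂).
√(V₂²−V₁²) = √(533²−336²) = 413.8 m/s; delay term = 2·26.9·413.8/(336·533) = 0.12430 s.
t = 101.0/533 + 0.12430 = 0.31379 s.

313.8 ms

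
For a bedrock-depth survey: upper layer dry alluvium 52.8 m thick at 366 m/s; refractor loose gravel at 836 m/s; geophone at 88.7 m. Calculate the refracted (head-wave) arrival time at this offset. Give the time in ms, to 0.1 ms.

t = x/V₂ + 2h·√(V₂²−V₁²)/(V₁V₂).
√(V₂²−V₁²) = √(836²−366²) = 751.6 m/s; delay term = 2·52.8·751.6/(366·836) = 0.25940 s.
t = 88.7/836 + 0.25940 = 0.36551 s.

365.5 ms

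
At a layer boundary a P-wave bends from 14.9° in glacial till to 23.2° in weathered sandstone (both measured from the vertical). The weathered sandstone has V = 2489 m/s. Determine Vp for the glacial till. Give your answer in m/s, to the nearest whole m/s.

1625 m/s

sin 14.9° = 0.2571; sin 23.2° = 0.3939.
V₁ = V₂·(sin θ₁/sin θ₂) = 2489·(0.2571/0.3939) = 1624.61 m/s.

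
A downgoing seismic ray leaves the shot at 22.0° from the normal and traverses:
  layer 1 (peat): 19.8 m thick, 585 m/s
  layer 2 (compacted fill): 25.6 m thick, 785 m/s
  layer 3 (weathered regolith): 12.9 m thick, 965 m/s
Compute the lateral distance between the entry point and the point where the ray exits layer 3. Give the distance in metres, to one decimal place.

p = sin θ₁/V₁ = sin 22.0°/585 = 6.4035e-04 s/m is conserved through the stack.
Layer 1: θ = 22.00°; offset = 19.8·tan 22.00° = 8.000 m.
Layer 2: sin θ = p·785 = 0.5027 → θ = 30.18°; offset = 25.6·tan 30.18° = 14.886 m.
Layer 3: sin θ = p·965 = 0.6179 → θ = 38.17°; offset = 12.9·tan 38.17° = 10.139 m.
Total horizontal offset = 33.025 m.

33.0 m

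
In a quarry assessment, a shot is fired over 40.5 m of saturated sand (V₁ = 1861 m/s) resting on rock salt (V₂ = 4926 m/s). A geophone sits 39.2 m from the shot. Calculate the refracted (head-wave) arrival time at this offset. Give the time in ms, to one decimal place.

θ_c = arcsin(V₁/V₂) = arcsin(1861/4926) = 22.20°, cos θ_c = 0.9259.
Intercept time tᵢ = 2h cos θ_c / V₁ = 2·40.5·0.9259/1861 = 0.04030 s.
t = x/V₂ + tᵢ = 39.2/4926 + 0.04030 = 0.04826 s.

48.3 ms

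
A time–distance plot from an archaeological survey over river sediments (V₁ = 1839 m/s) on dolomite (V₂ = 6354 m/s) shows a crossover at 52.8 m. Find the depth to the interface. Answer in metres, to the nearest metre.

20 m

x_cross = 2h·√((V₂+V₁)/(V₂−V₁)) → h = x_cross / (2·√((V₂+V₁)/(V₂−V₁))).
√((V₂+V₁)/(V₂−V₁)) = √((6354+1839)/(6354−1839)) = 1.3471.
h = 52.8 / (2·1.3471) = 19.60 m.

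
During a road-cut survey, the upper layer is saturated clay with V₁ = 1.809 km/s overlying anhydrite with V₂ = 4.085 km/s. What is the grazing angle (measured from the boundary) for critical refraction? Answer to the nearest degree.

Critical incidence: sin θ_c = V₁/V₂ = 1.809/4.085 = 0.4428.
θ_c = arcsin 0.4428 = 26.29°.
Measured from the interface: 90° − 26.29° = 63.71°.

64°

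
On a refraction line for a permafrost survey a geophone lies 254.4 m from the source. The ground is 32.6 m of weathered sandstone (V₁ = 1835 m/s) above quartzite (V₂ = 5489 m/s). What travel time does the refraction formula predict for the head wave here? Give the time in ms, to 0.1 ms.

t = x/V₂ + 2h·√(V₂²−V₁²)/(V₁V₂).
√(V₂²−V₁²) = √(5489²−1835²) = 5173.2 m/s; delay term = 2·32.6·5173.2/(1835·5489) = 0.03349 s.
t = 254.4/5489 + 0.03349 = 0.07983 s.

79.8 ms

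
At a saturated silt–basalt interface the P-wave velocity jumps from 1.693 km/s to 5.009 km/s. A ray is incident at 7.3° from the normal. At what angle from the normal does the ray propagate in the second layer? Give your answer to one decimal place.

sin θ₁/V₁ = sin θ₂/V₂ ⇒ sin θ₂ = 5.009·sin 7.3°/1.693 = 5.009·0.1271/1.693 = 0.3759.
θ₂ = arcsin 0.3759 = 22.08° from the normal.

22.1°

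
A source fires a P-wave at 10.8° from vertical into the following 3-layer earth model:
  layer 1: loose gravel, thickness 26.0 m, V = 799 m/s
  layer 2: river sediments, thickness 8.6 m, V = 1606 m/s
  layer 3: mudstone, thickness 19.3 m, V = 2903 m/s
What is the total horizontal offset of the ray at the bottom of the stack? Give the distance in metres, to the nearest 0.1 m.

Ray parameter p = sin 10.8° / 799 m/s = 2.3452e-04 s/m.
Layer 1: θ = 10.80°; offset = 26.0·tan 10.80° = 4.960 m.
Layer 2: sin θ = p·1606 = 0.3766 → θ = 22.13°; offset = 8.6·tan 22.13° = 3.497 m.
Layer 3: sin θ = p·2903 = 0.6808 → θ = 42.91°; offset = 19.3·tan 42.91° = 17.939 m.
Σ offsets = 26.395 m.

26.4 m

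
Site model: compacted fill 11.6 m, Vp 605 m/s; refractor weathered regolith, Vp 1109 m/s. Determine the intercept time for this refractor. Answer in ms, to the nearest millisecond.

tᵢ = 2h·√(V₂²−V₁²)/(V₁V₂).
√(V₂²−V₁²) = √(1109²−605²) = 929.4 m/s.
tᵢ = 2·11.6·929.4/(605·1109) = 0.03214 s.

32 ms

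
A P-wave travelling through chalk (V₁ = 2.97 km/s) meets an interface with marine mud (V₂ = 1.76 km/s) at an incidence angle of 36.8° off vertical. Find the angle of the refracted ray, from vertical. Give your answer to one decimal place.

20.8°

Snell's law: sin θ₂ = (V₂/V₁)·sin θ₁ = (1.76/2.97)·sin 36.8° = 0.3550.
θ₂ = arcsin 0.3550 = 20.79° from the normal.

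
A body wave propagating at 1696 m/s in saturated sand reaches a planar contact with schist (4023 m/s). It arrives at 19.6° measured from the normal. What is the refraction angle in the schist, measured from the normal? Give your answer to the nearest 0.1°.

52.7°

Snell's law: sin θ₂ = (V₂/V₁)·sin θ₁ = (4023/1696)·sin 19.6° = 0.7957.
θ₂ = arcsin 0.7957 = 52.72° from the normal.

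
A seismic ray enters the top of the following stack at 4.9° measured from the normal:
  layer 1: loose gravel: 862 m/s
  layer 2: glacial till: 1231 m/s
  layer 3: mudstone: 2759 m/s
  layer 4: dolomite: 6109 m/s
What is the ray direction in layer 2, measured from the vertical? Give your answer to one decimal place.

7.0°

Snell's law across each interface conserves sin θ / V, so sin θ_2 = V_2·sin θ₁/V₁.
sin θ_2 = 1231 × sin 4.9° / 862 = 0.1220.
θ_2 = 7.01° from the vertical.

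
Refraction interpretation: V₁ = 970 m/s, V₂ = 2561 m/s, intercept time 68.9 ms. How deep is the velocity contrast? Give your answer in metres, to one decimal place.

θ_c = arcsin(970/2561) = 22.26°; cos θ_c = 0.9255.
tᵢ = 2h cos θ_c/V₁ ⇒ h = tᵢ·V₁/(2 cos θ_c) = 0.0689·970/(2·0.9255) = 36.11 m.

36.1 m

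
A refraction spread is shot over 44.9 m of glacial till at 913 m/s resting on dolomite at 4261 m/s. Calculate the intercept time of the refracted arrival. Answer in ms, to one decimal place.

96.1 ms

tᵢ = 2h·√(V₂²−V₁²)/(V₁V₂).
√(V₂²−V₁²) = √(4261²−913²) = 4162.0 m/s.
tᵢ = 2·44.9·4162.0/(913·4261) = 0.09607 s.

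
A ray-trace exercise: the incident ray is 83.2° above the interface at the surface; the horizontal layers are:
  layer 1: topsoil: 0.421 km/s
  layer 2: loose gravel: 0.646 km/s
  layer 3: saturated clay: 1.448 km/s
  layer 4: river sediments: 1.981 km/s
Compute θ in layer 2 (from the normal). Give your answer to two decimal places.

From the normal: θ₁ = 90° − 83.2° = 6.8°.
Snell's law across each interface conserves sin θ / V, so sin θ_2 = V_2·sin θ₁/V₁.
sin θ_2 = 0.646 × sin 6.8° / 0.421 = 0.1817.
θ_2 = arcsin 0.1817 = 10.47°.

10.47°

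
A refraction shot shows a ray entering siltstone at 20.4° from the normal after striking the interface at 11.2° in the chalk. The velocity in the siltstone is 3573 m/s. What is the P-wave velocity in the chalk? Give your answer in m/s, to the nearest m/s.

sin 11.2° = 0.1942; sin 20.4° = 0.3486.
V₁ = V₂·(sin θ₁/sin θ₂) = 3573·(0.1942/0.3486) = 1990.98 m/s.

1991 m/s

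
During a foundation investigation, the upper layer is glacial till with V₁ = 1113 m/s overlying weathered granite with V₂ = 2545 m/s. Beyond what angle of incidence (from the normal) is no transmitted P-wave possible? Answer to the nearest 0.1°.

At critical incidence the refracted ray runs along the interface (θ₂ = 90°), so sin θ_c = V₁/V₂.
θ_c = arcsin(1113/2545) = arcsin 0.4373 = 25.93°.

25.9°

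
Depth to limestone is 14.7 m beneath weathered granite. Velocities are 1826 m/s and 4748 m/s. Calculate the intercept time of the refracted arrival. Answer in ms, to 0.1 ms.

tᵢ = 2h·√(V₂²−V₁²)/(V₁V₂).
√(V₂²−V₁²) = √(4748²−1826²) = 4382.8 m/s.
tᵢ = 2·14.7·4382.8/(1826·4748) = 0.01486 s.

14.9 ms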